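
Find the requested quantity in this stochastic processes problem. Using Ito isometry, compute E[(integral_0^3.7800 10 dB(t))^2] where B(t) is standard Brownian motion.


By Ito isometry: E[(int f dB)^2] = int f^2 dt
= 10^2 * 3.7800
= 100 * 3.7800 = 378.0000

378.0000


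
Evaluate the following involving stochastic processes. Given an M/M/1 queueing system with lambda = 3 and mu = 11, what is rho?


rho = lambda/mu
= 3/11
= 0.2727

0.2727


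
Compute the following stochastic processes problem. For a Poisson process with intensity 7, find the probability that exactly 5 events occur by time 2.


P(N(t)=k) = (lambda*t)^k * exp(-lambda*t) / k!
lambda*t = 14
= 14^5 * exp(-14) / 5!
= 537824 * 8.3153e-07 / 120
= 0.0037

0.0037


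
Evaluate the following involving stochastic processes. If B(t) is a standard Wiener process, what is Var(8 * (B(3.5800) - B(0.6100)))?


Var(alpha*(B(t)-B(s))) = alpha^2 * (t-s)
= 8^2 * (3.5800 - 0.6100)
= 64 * 2.9700
= 190.0800

190.0800


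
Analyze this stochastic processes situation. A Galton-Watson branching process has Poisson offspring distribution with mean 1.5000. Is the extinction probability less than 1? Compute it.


Since mu = 1.5000 > 1, extinction prob q < 1.
Solve s = exp(mu*(s-1)) iteratively.
q = 0.4172

0.4172


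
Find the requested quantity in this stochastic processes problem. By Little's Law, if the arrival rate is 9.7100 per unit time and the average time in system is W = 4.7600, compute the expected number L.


Little's Law: L = lambda * W
= 9.7100 * 4.7600
= 46.2196

46.2196


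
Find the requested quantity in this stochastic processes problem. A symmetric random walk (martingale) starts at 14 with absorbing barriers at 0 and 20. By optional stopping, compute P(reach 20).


By optional stopping theorem: E(M at tau) = M(0) = 14
P(hit 20)*20 + P(hit 0)*0 = 14
P(hit 20) = (14 - 0)/(20 - 0) = 7/10 = 0.7000

0.7000


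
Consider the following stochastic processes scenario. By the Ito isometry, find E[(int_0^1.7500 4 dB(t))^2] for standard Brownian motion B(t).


By Ito isometry: E[(int f dB)^2] = int f^2 dt
= 4^2 * 1.7500
= 16 * 1.7500 = 28.0000

28.0000


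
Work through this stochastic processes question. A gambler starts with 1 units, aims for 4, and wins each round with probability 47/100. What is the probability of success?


Gambler's ruin formula:
r = q/p = 0.5300/0.4700 = 1.1277
P(win) = (1 - r^i)/(1 - r^N)
= (1 - 1.1277^1)/(1 - 1.1277^4)
= 0.2069

0.2069


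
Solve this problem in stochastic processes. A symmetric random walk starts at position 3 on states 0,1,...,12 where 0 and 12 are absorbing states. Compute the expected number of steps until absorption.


For symmetric RW on 0,...,N with absorbing barriers, E(i) = i*(N-i)
E(3) = 3 * 9 = 27

27


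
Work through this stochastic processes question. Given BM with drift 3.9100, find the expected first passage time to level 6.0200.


Expected first passage time = a/mu
= 6.0200/3.9100
= 1.5396

1.5396


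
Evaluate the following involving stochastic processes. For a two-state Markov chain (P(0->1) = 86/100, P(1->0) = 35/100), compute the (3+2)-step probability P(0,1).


P^5 = P^3 * P^2
Computing via matrix multiplication of the transition matrix.
Entry (0,1) of P^5 = 0.7110

0.7110


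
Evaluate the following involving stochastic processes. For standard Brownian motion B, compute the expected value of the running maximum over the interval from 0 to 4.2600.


E(max B(s)) = sqrt(2t/pi)
= sqrt(2*4.2600/pi)
= sqrt(2.7120)
= 1.6468

1.6468


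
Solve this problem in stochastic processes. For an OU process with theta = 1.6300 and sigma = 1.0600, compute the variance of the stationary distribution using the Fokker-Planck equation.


Stationary variance = sigma^2 / (2*theta)
= 1.0600^2 / (2*1.6300)
= 1.1236 / 3.2600
= 0.3447

0.3447


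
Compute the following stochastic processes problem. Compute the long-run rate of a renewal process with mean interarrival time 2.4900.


Long-run renewal rate = 1/E(X)
= 1/2.4900
= 0.4016

0.4016


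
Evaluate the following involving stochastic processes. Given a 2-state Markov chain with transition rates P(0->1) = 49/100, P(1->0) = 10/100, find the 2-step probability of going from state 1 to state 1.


Computing P^2 by matrix multiplication.
P = [[0.5100, 0.4900], [0.1000, 0.9000]]
After raising P to the power 2:
P^2(1,1) = 0.8590

0.8590


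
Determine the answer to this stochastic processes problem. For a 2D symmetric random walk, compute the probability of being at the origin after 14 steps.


P = C(14,7)^2 / 4^14
= 3432^2 / 268435456
= 11778624 / 268435456
= 0.0439

0.0439


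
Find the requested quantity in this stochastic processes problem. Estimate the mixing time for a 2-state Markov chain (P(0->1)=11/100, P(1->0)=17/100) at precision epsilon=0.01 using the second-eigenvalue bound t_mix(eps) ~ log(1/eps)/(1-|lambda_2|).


lambda_2 = |1 - p01 - p10| = |1 - 0.1100 - 0.1700| = 0.7200
t_mix ~ log(1/eps)/(1 - |lambda_2|)
= log(100)/(1 - 0.7200) = 4.6052/0.2800
= 16.4470

16.4470


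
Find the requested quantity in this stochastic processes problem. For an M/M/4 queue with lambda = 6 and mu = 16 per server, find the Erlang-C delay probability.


a = lambda/mu = 0.3750
rho = a/c = 0.0938
Erlang-C formula applied:
C(c,a) = 6.2488e-04

6.2488e-04


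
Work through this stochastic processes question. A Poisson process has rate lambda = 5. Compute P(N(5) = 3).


P(N(t)=k) = (lambda*t)^k * exp(-lambda*t) / k!
lambda*t = 25
= 25^3 * exp(-25) / 3!
= 15625 * 1.3888e-11 / 6
= 3.6167e-08

3.6167e-08


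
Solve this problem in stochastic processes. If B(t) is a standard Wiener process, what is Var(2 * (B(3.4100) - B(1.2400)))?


Var(alpha*(B(t)-B(s))) = alpha^2 * (t-s)
= 2^2 * (3.4100 - 1.2400)
= 4 * 2.1700
= 8.6800

8.6800


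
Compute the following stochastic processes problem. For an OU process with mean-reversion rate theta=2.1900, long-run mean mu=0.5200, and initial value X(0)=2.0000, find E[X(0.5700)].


E[X(t)] = mu + (X(0) - mu)*exp(-theta*t)
= 0.5200 + (2.0000 - 0.5200)*exp(-2.1900*0.5700)
= 0.5200 + 1.4800 * 0.2870
= 0.9447

0.9447


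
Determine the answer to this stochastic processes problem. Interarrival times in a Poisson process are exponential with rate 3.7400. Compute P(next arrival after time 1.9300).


P(X > t) = exp(-lambda * t)
= exp(-3.7400 * 1.9300)
= exp(-7.2182) = 7.3312e-04

7.3312e-04


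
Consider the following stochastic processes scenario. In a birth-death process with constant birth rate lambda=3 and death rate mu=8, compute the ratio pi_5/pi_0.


For birth-death process, pi_n/pi_0 = (lambda/mu)^n
= (3/8)^5
= 0.0074

0.0074


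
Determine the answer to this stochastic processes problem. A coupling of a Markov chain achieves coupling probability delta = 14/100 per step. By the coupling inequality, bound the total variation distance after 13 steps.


TV distance bound <= (1-delta)^n
= (1 - 0.1400)^13
= 0.8600^13
= 0.1408

0.1408


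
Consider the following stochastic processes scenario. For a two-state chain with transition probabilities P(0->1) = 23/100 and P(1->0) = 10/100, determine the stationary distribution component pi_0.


Stationary distribution: pi_0 = p10/(p01+p10), pi_1 = p01/(p01+p10)
p01 = 0.2300, p10 = 0.1000
pi_0 = 0.3030

0.3030


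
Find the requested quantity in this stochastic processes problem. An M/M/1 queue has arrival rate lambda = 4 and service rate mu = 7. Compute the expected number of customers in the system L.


rho = 4/7 = 0.5714
L = rho/(1-rho)
= 0.5714/0.4286
= 1.3333

1.3333


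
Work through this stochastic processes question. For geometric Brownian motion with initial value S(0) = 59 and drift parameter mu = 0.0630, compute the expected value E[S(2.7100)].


E[S(t)] = S(0) * exp(mu * t)
= 59 * exp(0.0630 * 2.7100)
= 59 * 1.1862
= 69.9841

69.9841


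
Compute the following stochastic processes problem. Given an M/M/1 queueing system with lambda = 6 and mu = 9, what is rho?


rho = lambda/mu
= 6/9
= 0.6667

0.6667


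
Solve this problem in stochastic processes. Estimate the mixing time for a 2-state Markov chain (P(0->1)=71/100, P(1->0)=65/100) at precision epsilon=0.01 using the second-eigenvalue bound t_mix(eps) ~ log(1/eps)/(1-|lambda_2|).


lambda_2 = |1 - p01 - p10| = |1 - 0.7100 - 0.6500| = 0.3600
t_mix ~ log(1/eps)/(1 - |lambda_2|)
= log(100)/(1 - 0.3600) = 4.6052/0.6400
= 7.1956

7.1956


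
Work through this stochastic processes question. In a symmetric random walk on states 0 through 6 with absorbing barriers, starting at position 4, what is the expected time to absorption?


For symmetric RW on 0,...,N with absorbing barriers, E(i) = i*(N-i)
E(4) = 4 * 2 = 8

8


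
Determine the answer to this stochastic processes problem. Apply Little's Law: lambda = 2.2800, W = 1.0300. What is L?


Little's Law: L = lambda * W
= 2.2800 * 1.0300
= 2.3484

2.3484


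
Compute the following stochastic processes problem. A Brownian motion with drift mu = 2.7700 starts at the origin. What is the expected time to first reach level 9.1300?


Expected first passage time = a/mu
= 9.1300/2.7700
= 3.2960

3.2960


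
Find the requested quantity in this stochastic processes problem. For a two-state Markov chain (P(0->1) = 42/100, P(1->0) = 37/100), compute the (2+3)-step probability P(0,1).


P^5 = P^2 * P^3
Computing via matrix multiplication of the transition matrix.
Entry (0,1) of P^5 = 0.5314

0.5314


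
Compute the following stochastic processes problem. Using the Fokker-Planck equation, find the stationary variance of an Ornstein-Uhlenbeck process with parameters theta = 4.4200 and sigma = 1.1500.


Stationary variance = sigma^2 / (2*theta)
= 1.1500^2 / (2*4.4200)
= 1.3225 / 8.8400
= 0.1496

0.1496


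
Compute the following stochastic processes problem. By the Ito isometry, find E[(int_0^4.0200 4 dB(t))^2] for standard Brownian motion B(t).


By Ito isometry: E[(int f dB)^2] = int f^2 dt
= 4^2 * 4.0200
= 16 * 4.0200 = 64.3200

64.3200


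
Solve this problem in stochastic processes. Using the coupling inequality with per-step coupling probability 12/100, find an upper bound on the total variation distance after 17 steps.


TV distance bound <= (1-delta)^n
= (1 - 0.1200)^17
= 0.8800^17
= 0.1138

0.1138


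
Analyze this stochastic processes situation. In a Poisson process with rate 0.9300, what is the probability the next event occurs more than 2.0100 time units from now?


P(X > t) = exp(-lambda * t)
= exp(-0.9300 * 2.0100)
= exp(-1.8693) = 0.1542

0.1542


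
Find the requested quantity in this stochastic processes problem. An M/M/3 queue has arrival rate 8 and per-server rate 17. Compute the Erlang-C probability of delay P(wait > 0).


a = lambda/mu = 0.4706
rho = a/c = 0.1569
Erlang-C formula applied:
C(c,a) = 0.0129

0.0129


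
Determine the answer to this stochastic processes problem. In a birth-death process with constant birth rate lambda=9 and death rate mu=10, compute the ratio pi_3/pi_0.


For birth-death process, pi_n/pi_0 = (lambda/mu)^n
= (9/10)^3
= 0.7290

0.7290


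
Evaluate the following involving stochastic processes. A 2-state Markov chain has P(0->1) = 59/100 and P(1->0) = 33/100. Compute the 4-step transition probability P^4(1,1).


Computing P^4 by matrix multiplication.
P = [[0.4100, 0.5900], [0.3300, 0.6700]]
After raising P to the power 4:
P^4(1,1) = 0.6413

0.6413


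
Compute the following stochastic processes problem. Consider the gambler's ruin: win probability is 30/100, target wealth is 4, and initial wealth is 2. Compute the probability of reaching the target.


Gambler's ruin formula:
r = q/p = 0.7000/0.3000 = 2.3333
P(win) = (1 - r^i)/(1 - r^N)
= (1 - 2.3333^2)/(1 - 2.3333^4)
= 0.1552

0.1552


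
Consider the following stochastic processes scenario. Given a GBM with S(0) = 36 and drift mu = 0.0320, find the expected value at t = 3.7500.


E[S(t)] = S(0) * exp(mu * t)
= 36 * exp(0.0320 * 3.7500)
= 36 * 1.1275
= 40.5899

40.5899


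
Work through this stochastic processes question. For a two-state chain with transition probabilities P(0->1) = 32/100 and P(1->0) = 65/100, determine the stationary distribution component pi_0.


Stationary distribution: pi_0 = p10/(p01+p10), pi_1 = p01/(p01+p10)
p01 = 0.3200, p10 = 0.6500
pi_0 = 0.6701

0.6701


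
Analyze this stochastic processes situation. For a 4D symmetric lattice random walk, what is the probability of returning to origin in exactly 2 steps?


P(return in 2 steps) = P(reverse first step) = 1/(2d)
= 1/8
= 0.1250

0.1250


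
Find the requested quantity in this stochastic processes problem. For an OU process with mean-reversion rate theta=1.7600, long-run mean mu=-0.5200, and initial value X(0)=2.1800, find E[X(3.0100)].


E[X(t)] = mu + (X(0) - mu)*exp(-theta*t)
= -0.5200 + (2.1800 - -0.5200)*exp(-1.7600*3.0100)
= -0.5200 + 2.7000 * 0.0050
= -0.5065

-0.5065


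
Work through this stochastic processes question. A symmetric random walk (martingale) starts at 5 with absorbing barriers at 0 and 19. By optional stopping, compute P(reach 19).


By optional stopping theorem: E(M at tau) = M(0) = 5
P(hit 19)*19 + P(hit 0)*0 = 5
P(hit 19) = (5 - 0)/(19 - 0) = 5/19 = 0.2632

0.2632


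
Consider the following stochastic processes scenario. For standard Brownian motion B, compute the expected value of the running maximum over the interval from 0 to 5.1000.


E(max B(s)) = sqrt(2t/pi)
= sqrt(2*5.1000/pi)
= sqrt(3.2468)
= 1.8019

1.8019


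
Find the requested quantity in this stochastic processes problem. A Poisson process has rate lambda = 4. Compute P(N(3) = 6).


P(N(t)=k) = (lambda*t)^k * exp(-lambda*t) / k!
lambda*t = 12
= 12^6 * exp(-12) / 6!
= 2985984 * 6.1442e-06 / 720
= 0.0255

0.0255


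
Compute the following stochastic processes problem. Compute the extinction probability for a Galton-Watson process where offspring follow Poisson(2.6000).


Since mu = 2.6000 > 1, extinction prob q < 1.
Solve s = exp(mu*(s-1)) iteratively.
q = 0.0951

0.0951


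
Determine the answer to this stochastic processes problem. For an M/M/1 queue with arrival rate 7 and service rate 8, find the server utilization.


rho = lambda/mu
= 7/8
= 0.8750

0.8750


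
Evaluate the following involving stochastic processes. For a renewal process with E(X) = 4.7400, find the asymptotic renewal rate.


Long-run renewal rate = 1/E(X)
= 1/4.7400
= 0.2110

0.2110


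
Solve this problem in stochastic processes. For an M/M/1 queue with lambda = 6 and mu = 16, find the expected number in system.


rho = 6/16 = 0.3750
L = rho/(1-rho)
= 0.3750/0.6250
= 0.6000

0.6000


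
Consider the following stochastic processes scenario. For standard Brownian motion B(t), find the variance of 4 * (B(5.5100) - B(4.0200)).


Var(alpha*(B(t)-B(s))) = alpha^2 * (t-s)
= 4^2 * (5.5100 - 4.0200)
= 16 * 1.4900
= 23.8400

23.8400


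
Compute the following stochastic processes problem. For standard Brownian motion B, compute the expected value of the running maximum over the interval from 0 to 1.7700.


E(max B(s)) = sqrt(2t/pi)
= sqrt(2*1.7700/pi)
= sqrt(1.1268)
= 1.0615

1.0615


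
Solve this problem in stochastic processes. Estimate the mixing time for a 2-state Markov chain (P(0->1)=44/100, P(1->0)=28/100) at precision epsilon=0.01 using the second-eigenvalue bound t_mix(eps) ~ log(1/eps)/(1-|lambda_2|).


lambda_2 = |1 - p01 - p10| = |1 - 0.4400 - 0.2800| = 0.2800
t_mix ~ log(1/eps)/(1 - |lambda_2|)
= log(100)/(1 - 0.2800) = 4.6052/0.7200
= 6.3961

6.3961


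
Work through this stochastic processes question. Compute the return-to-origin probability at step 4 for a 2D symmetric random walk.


P = C(4,2)^2 / 4^4
= 6^2 / 256
= 36 / 256
= 0.1406

0.1406


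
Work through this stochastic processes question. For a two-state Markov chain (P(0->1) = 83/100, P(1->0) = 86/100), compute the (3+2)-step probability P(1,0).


P^5 = P^3 * P^2
Computing via matrix multiplication of the transition matrix.
Entry (1,0) of P^5 = 0.5885

0.5885


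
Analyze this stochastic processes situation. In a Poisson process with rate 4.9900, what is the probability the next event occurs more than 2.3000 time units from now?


P(X > t) = exp(-lambda * t)
= exp(-4.9900 * 2.3000)
= exp(-11.4770) = 1.0366e-05

1.0366e-05


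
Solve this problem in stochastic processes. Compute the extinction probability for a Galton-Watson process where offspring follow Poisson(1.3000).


Since mu = 1.3000 > 1, extinction prob q < 1.
Solve s = exp(mu*(s-1)) iteratively.
q = 0.5770

0.5770


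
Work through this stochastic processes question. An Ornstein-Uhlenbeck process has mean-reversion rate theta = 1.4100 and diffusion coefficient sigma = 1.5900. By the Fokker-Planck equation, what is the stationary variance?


Stationary variance = sigma^2 / (2*theta)
= 1.5900^2 / (2*1.4100)
= 2.5281 / 2.8200
= 0.8965

0.8965


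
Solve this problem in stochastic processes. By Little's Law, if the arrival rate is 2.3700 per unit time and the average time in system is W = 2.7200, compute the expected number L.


Little's Law: L = lambda * W
= 2.3700 * 2.7200
= 6.4464

6.4464


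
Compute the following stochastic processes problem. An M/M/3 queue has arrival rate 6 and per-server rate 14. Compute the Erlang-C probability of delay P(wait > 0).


a = lambda/mu = 0.4286
rho = a/c = 0.1429
Erlang-C formula applied:
C(c,a) = 0.0100

0.0100


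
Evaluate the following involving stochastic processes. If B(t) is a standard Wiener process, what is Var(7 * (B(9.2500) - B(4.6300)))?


Var(alpha*(B(t)-B(s))) = alpha^2 * (t-s)
= 7^2 * (9.2500 - 4.6300)
= 49 * 4.6200
= 226.3800

226.3800


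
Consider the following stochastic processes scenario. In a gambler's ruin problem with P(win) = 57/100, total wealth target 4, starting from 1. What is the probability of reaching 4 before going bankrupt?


Gambler's ruin formula:
r = q/p = 0.4300/0.5700 = 0.7544
P(win) = (1 - r^i)/(1 - r^N)
= (1 - 0.7544^1)/(1 - 0.7544^4)
= 0.3633

0.3633


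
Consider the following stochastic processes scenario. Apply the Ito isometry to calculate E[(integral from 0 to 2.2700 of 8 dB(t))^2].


By Ito isometry: E[(int f dB)^2] = int f^2 dt
= 8^2 * 2.2700
= 64 * 2.2700 = 145.2800

145.2800


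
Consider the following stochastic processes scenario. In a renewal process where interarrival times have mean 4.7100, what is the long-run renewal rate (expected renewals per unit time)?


Long-run renewal rate = 1/E(X)
= 1/4.7100
= 0.2123

0.2123


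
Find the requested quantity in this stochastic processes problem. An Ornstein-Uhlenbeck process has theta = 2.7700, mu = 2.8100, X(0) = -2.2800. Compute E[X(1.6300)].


E[X(t)] = mu + (X(0) - mu)*exp(-theta*t)
= 2.8100 + (-2.2800 - 2.8100)*exp(-2.7700*1.6300)
= 2.8100 + -5.0900 * 0.0109
= 2.7543

2.7543


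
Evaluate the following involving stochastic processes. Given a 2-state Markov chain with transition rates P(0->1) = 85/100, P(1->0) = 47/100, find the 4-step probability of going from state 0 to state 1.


Computing P^4 by matrix multiplication.
P = [[0.1500, 0.8500], [0.4700, 0.5300]]
After raising P to the power 4:
P^4(0,1) = 0.6372

0.6372


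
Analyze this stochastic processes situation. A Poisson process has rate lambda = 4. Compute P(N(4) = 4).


P(N(t)=k) = (lambda*t)^k * exp(-lambda*t) / k!
lambda*t = 16
= 16^4 * exp(-16) / 4!
= 65536 * 1.1254e-07 / 24
= 3.0730e-04

3.0730e-04


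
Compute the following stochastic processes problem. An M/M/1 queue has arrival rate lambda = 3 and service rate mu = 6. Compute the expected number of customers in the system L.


rho = 3/6 = 0.5000
L = rho/(1-rho)
= 0.5000/0.5000
= 1.0000

1.0000


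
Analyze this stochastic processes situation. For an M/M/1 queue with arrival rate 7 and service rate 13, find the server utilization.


rho = lambda/mu
= 7/13
= 0.5385

0.5385


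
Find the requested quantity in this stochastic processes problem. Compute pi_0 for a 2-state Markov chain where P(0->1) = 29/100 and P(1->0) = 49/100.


Stationary distribution: pi_0 = p10/(p01+p10), pi_1 = p01/(p01+p10)
p01 = 0.2900, p10 = 0.4900
pi_0 = 0.6282

0.6282


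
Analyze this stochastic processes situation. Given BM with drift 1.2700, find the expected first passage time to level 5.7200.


Expected first passage time = a/mu
= 5.7200/1.2700
= 4.5039

4.5039


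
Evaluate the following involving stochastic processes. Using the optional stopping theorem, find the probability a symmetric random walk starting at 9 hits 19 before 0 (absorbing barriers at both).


By optional stopping theorem: E(M at tau) = M(0) = 9
P(hit 19)*19 + P(hit 0)*0 = 9
P(hit 19) = (9 - 0)/(19 - 0) = 9/19 = 0.4737

0.4737


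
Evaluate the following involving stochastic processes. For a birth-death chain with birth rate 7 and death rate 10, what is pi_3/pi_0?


For birth-death process, pi_n/pi_0 = (lambda/mu)^n
= (7/10)^3
= 0.3430

0.3430


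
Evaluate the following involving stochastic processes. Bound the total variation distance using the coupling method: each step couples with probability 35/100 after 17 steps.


TV distance bound <= (1-delta)^n
= (1 - 0.3500)^17
= 0.6500^17
= 6.5997e-04

6.5997e-04


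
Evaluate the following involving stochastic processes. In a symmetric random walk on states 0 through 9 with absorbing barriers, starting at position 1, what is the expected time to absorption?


For symmetric RW on 0,...,N with absorbing barriers, E(i) = i*(N-i)
E(1) = 1 * 8 = 8

8


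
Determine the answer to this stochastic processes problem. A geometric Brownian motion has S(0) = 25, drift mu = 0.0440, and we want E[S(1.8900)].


E[S(t)] = S(0) * exp(mu * t)
= 25 * exp(0.0440 * 1.8900)
= 25 * 1.0867
= 27.1679

27.1679


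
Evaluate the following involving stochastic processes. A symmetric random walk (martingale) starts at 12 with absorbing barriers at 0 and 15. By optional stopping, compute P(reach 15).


By optional stopping theorem: E(M at tau) = M(0) = 12
P(hit 15)*15 + P(hit 0)*0 = 12
P(hit 15) = (12 - 0)/(15 - 0) = 4/5 = 0.8000

0.8000


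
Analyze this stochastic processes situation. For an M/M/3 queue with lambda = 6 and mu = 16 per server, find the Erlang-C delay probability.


a = lambda/mu = 0.3750
rho = a/c = 0.1250
Erlang-C formula applied:
C(c,a) = 0.0069

0.0069


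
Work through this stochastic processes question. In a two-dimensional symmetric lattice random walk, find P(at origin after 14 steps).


P = C(14,7)^2 / 4^14
= 3432^2 / 268435456
= 11778624 / 268435456
= 0.0439

0.0439


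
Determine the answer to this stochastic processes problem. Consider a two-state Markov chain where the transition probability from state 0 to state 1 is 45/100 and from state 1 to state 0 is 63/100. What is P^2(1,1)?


Computing P^2 by matrix multiplication.
P = [[0.5500, 0.4500], [0.6300, 0.3700]]
After raising P to the power 2:
P^2(1,1) = 0.4204

0.4204


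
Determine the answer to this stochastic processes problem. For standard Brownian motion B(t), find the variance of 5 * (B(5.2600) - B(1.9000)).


Var(alpha*(B(t)-B(s))) = alpha^2 * (t-s)
= 5^2 * (5.2600 - 1.9000)
= 25 * 3.3600
= 84.0000

84.0000


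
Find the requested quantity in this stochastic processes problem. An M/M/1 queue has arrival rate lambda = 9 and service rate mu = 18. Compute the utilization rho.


rho = lambda/mu
= 9/18
= 0.5000

0.5000


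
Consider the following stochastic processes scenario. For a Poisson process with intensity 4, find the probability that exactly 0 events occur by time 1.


P(N(t)=k) = (lambda*t)^k * exp(-lambda*t) / k!
lambda*t = 4
= 4^0 * exp(-4) / 0!
= 1 * 0.0183 / 1
= 0.0183

0.0183


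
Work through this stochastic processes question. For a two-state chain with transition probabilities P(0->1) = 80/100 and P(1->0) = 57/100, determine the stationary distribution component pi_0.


Stationary distribution: pi_0 = p10/(p01+p10), pi_1 = p01/(p01+p10)
p01 = 0.8000, p10 = 0.5700
pi_0 = 0.4161

0.4161


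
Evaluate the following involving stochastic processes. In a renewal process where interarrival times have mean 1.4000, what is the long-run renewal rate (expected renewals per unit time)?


Long-run renewal rate = 1/E(X)
= 1/1.4000
= 0.7143

0.7143


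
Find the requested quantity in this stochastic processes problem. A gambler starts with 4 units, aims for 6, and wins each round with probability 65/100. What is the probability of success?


Gambler's ruin formula:
r = q/p = 0.3500/0.6500 = 0.5385
P(win) = (1 - r^i)/(1 - r^N)
= (1 - 0.5385^4)/(1 - 0.5385^6)
= 0.9388

0.9388


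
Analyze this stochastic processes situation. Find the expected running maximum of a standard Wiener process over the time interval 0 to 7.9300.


E(max B(s)) = sqrt(2t/pi)
= sqrt(2*7.9300/pi)
= sqrt(5.0484)
= 2.2469

2.2469


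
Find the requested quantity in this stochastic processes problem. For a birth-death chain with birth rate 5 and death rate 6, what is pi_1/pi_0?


For birth-death process, pi_n/pi_0 = (lambda/mu)^n
= (5/6)^1
= 0.8333

0.8333


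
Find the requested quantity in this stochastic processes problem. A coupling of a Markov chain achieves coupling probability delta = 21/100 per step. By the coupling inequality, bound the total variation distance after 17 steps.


TV distance bound <= (1-delta)^n
= (1 - 0.2100)^17
= 0.7900^17
= 0.0182

0.0182


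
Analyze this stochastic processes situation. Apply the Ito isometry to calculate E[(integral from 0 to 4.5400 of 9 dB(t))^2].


By Ito isometry: E[(int f dB)^2] = int f^2 dt
= 9^2 * 4.5400
= 81 * 4.5400 = 367.7400

367.7400


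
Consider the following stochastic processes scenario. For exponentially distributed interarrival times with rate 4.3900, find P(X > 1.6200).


P(X > t) = exp(-lambda * t)
= exp(-4.3900 * 1.6200)
= exp(-7.1118) = 8.1543e-04

8.1543e-04


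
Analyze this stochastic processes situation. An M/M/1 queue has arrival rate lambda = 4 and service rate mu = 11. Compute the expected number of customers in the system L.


rho = 4/11 = 0.3636
L = rho/(1-rho)
= 0.3636/0.6364
= 0.5714

0.5714


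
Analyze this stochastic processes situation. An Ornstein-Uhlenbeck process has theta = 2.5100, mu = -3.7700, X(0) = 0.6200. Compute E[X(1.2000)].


E[X(t)] = mu + (X(0) - mu)*exp(-theta*t)
= -3.7700 + (0.6200 - -3.7700)*exp(-2.5100*1.2000)
= -3.7700 + 4.3900 * 0.0492
= -3.5540

-3.5540


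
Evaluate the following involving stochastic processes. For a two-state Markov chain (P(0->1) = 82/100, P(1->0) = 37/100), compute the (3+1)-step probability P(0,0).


P^4 = P^3 * P^1
Computing via matrix multiplication of the transition matrix.
Entry (0,0) of P^4 = 0.3118

0.3118


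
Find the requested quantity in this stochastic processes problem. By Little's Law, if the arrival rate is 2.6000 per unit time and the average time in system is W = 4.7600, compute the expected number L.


Little's Law: L = lambda * W
= 2.6000 * 4.7600
= 12.3760

12.3760


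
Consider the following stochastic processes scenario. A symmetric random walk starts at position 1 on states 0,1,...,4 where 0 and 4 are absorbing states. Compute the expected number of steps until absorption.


For symmetric RW on 0,...,N with absorbing barriers, E(i) = i*(N-i)
E(1) = 1 * 3 = 3

3


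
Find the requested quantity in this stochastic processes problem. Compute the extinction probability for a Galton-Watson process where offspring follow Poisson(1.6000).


Since mu = 1.6000 > 1, extinction prob q < 1.
Solve s = exp(mu*(s-1)) iteratively.
q = 0.3580

0.3580


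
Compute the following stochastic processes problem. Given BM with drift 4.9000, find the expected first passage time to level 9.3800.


Expected first passage time = a/mu
= 9.3800/4.9000
= 1.9143

1.9143


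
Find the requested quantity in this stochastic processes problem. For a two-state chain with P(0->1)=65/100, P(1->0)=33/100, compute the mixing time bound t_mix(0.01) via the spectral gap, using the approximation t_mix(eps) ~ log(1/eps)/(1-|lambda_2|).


lambda_2 = |1 - p01 - p10| = |1 - 0.6500 - 0.3300| = 0.0200
t_mix ~ log(1/eps)/(1 - |lambda_2|)
= log(100)/(1 - 0.0200) = 4.6052/0.9800
= 4.6992

4.6992


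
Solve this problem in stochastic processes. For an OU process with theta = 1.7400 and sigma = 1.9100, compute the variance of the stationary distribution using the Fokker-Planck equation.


Stationary variance = sigma^2 / (2*theta)
= 1.9100^2 / (2*1.7400)
= 3.6481 / 3.4800
= 1.0483

1.0483


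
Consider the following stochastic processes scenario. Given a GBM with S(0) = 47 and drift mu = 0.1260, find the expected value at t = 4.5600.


E[S(t)] = S(0) * exp(mu * t)
= 47 * exp(0.1260 * 4.5600)
= 47 * 1.7763
= 83.4884

83.4884


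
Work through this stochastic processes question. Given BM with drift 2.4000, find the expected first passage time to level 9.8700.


Expected first passage time = a/mu
= 9.8700/2.4000
= 4.1125

4.1125


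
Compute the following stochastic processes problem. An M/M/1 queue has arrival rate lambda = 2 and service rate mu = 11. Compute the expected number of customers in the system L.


rho = 2/11 = 0.1818
L = rho/(1-rho)
= 0.1818/0.8182
= 0.2222

0.2222


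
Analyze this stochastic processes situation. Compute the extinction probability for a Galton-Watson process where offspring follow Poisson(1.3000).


Since mu = 1.3000 > 1, extinction prob q < 1.
Solve s = exp(mu*(s-1)) iteratively.
q = 0.5770

0.5770


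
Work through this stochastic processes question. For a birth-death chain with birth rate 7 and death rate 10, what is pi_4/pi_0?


For birth-death process, pi_n/pi_0 = (lambda/mu)^n
= (7/10)^4
= 0.2401

0.2401


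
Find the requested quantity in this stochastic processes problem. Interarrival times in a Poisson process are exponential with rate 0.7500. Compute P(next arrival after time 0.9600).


P(X > t) = exp(-lambda * t)
= exp(-0.7500 * 0.9600)
= exp(-0.7200) = 0.4868

0.4868


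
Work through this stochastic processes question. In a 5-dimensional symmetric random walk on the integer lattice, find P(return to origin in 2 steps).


P(return in 2 steps) = P(reverse first step) = 1/(2d)
= 1/10
= 0.1000

0.1000


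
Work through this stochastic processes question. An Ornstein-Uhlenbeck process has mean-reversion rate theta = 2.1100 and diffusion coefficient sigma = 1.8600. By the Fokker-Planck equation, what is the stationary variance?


Stationary variance = sigma^2 / (2*theta)
= 1.8600^2 / (2*2.1100)
= 3.4596 / 4.2200
= 0.8198

0.8198


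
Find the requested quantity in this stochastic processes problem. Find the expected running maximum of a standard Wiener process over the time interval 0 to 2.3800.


E(max B(s)) = sqrt(2t/pi)
= sqrt(2*2.3800/pi)
= sqrt(1.5152)
= 1.2309

1.2309


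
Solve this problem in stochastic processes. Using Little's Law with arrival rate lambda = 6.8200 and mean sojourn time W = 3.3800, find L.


Little's Law: L = lambda * W
= 6.8200 * 3.3800
= 23.0516

23.0516


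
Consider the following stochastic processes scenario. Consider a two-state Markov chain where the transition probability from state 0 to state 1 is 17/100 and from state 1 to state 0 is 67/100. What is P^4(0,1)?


Computing P^4 by matrix multiplication.
P = [[0.8300, 0.1700], [0.6700, 0.3300]]
After raising P to the power 4:
P^4(0,1) = 0.2022

0.2022


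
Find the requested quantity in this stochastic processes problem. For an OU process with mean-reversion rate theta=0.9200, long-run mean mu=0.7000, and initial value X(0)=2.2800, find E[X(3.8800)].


E[X(t)] = mu + (X(0) - mu)*exp(-theta*t)
= 0.7000 + (2.2800 - 0.7000)*exp(-0.9200*3.8800)
= 0.7000 + 1.5800 * 0.0282
= 0.7445

0.7445


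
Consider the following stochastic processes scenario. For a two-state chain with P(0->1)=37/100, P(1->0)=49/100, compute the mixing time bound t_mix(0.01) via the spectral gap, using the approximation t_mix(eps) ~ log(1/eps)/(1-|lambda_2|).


lambda_2 = |1 - p01 - p10| = |1 - 0.3700 - 0.4900| = 0.1400
t_mix ~ log(1/eps)/(1 - |lambda_2|)
= log(100)/(1 - 0.1400) = 4.6052/0.8600
= 5.3548

5.3548


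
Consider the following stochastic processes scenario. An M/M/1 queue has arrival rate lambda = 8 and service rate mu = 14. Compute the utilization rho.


rho = lambda/mu
= 8/14
= 0.5714

0.5714


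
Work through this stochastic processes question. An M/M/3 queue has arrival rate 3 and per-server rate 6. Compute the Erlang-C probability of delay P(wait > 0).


a = lambda/mu = 0.5000
rho = a/c = 0.1667
Erlang-C formula applied:
C(c,a) = 0.0152

0.0152


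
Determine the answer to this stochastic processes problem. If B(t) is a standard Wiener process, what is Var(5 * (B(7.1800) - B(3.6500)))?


Var(alpha*(B(t)-B(s))) = alpha^2 * (t-s)
= 5^2 * (7.1800 - 3.6500)
= 25 * 3.5300
= 88.2500

88.2500


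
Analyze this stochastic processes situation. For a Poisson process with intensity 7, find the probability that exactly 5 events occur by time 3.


P(N(t)=k) = (lambda*t)^k * exp(-lambda*t) / k!
lambda*t = 21
= 21^5 * exp(-21) / 5!
= 4084101 * 7.5826e-10 / 120
= 2.5807e-05

2.5807e-05


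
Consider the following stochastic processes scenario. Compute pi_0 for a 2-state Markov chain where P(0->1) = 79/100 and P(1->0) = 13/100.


Stationary distribution: pi_0 = p10/(p01+p10), pi_1 = p01/(p01+p10)
p01 = 0.7900, p10 = 0.1300
pi_0 = 0.1413

0.1413


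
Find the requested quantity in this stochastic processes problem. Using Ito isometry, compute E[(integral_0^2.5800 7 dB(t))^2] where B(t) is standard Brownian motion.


By Ito isometry: E[(int f dB)^2] = int f^2 dt
= 7^2 * 2.5800
= 49 * 2.5800 = 126.4200

126.4200


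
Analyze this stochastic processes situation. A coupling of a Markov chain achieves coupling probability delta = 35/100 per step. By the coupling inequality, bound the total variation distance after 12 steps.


TV distance bound <= (1-delta)^n
= (1 - 0.3500)^12
= 0.6500^12
= 0.0057

0.0057


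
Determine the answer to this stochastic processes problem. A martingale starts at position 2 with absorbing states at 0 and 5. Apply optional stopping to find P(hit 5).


By optional stopping theorem: E(M at tau) = M(0) = 2
P(hit 5)*5 + P(hit 0)*0 = 2
P(hit 5) = (2 - 0)/(5 - 0) = 2/5 = 0.4000

0.4000


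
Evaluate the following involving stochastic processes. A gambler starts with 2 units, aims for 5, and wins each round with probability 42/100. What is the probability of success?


Gambler's ruin formula:
r = q/p = 0.5800/0.4200 = 1.3810
P(win) = (1 - r^i)/(1 - r^N)
= (1 - 1.3810^2)/(1 - 1.3810^5)
= 0.2255

0.2255


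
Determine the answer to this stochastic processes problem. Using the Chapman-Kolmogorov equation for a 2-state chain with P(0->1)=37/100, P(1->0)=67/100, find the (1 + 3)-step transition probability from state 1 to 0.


P^4 = P^1 * P^3
Computing via matrix multiplication of the transition matrix.
Entry (1,0) of P^4 = 0.6442

0.6442


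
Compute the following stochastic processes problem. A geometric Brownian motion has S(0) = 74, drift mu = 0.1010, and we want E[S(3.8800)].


E[S(t)] = S(0) * exp(mu * t)
= 74 * exp(0.1010 * 3.8800)
= 74 * 1.4798
= 109.5022

109.5022


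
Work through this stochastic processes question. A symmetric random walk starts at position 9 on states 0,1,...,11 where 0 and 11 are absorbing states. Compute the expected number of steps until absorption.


For symmetric RW on 0,...,N with absorbing barriers, E(i) = i*(N-i)
E(9) = 9 * 2 = 18

18


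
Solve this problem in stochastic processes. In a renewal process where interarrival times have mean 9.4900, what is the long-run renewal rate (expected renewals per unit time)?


Long-run renewal rate = 1/E(X)
= 1/9.4900
= 0.1054

0.1054


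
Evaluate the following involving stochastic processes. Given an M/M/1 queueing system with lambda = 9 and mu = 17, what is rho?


rho = lambda/mu
= 9/17
= 0.5294

0.5294


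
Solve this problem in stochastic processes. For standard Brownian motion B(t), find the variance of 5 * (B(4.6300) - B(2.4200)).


Var(alpha*(B(t)-B(s))) = alpha^2 * (t-s)
= 5^2 * (4.6300 - 2.4200)
= 25 * 2.2100
= 55.2500

55.2500


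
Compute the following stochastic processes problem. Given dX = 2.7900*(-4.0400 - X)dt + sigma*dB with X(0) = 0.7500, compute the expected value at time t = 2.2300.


E[X(t)] = mu + (X(0) - mu)*exp(-theta*t)
= -4.0400 + (0.7500 - -4.0400)*exp(-2.7900*2.2300)
= -4.0400 + 4.7900 * 0.0020
= -4.0305

-4.0305


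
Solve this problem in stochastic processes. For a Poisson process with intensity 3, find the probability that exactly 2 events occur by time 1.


P(N(t)=k) = (lambda*t)^k * exp(-lambda*t) / k!
lambda*t = 3
= 3^2 * exp(-3) / 2!
= 9 * 0.0498 / 2
= 0.2240

0.2240


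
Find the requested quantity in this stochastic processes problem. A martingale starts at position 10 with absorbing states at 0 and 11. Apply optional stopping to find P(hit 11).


By optional stopping theorem: E(M at tau) = M(0) = 10
P(hit 11)*11 + P(hit 0)*0 = 10
P(hit 11) = (10 - 0)/(11 - 0) = 10/11 = 0.9091

0.9091


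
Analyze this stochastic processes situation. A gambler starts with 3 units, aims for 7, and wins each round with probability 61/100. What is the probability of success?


Gambler's ruin formula:
r = q/p = 0.3900/0.6100 = 0.6393
P(win) = (1 - r^i)/(1 - r^N)
= (1 - 0.6393^3)/(1 - 0.6393^7)
= 0.7724

0.7724


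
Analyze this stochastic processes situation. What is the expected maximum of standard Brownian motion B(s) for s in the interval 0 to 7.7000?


E(max B(s)) = sqrt(2t/pi)
= sqrt(2*7.7000/pi)
= sqrt(4.9020)
= 2.2140

2.2140


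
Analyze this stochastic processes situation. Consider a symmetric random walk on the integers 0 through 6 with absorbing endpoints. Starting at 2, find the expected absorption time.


For symmetric RW on 0,...,N with absorbing barriers, E(i) = i*(N-i)
E(2) = 2 * 4 = 8

8


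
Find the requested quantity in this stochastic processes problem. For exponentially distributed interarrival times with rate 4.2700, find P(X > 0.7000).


P(X > t) = exp(-lambda * t)
= exp(-4.2700 * 0.7000)
= exp(-2.9890) = 0.0503

0.0503


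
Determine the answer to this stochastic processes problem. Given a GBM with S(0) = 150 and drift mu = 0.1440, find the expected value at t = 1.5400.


E[S(t)] = S(0) * exp(mu * t)
= 150 * exp(0.1440 * 1.5400)
= 150 * 1.2483
= 187.2408

187.2408


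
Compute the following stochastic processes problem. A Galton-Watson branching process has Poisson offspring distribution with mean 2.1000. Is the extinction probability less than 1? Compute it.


Since mu = 2.1000 > 1, extinction prob q < 1.
Solve s = exp(mu*(s-1)) iteratively.
q = 0.1779

0.1779


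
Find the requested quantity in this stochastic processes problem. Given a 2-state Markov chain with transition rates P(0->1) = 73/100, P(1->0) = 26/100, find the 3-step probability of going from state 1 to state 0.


Computing P^3 by matrix multiplication.
P = [[0.2700, 0.7300], [0.2600, 0.7400]]
After raising P to the power 3:
P^3(1,0) = 0.2626

0.2626


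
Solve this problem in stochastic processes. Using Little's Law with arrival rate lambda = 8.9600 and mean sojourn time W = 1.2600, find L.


Little's Law: L = lambda * W
= 8.9600 * 1.2600
= 11.2896

11.2896


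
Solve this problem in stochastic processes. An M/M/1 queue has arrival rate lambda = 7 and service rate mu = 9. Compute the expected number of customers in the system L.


rho = 7/9 = 0.7778
L = rho/(1-rho)
= 0.7778/0.2222
= 3.5000

3.5000


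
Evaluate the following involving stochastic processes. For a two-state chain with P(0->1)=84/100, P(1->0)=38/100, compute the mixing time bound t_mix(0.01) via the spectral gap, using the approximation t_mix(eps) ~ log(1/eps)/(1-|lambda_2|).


lambda_2 = |1 - p01 - p10| = |1 - 0.8400 - 0.3800| = 0.2200
t_mix ~ log(1/eps)/(1 - |lambda_2|)
= log(100)/(1 - 0.2200) = 4.6052/0.7800
= 5.9041

5.9041
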